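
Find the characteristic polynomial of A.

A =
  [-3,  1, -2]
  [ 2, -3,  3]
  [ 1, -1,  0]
x^3 + 6*x^2 + 12*x + 8

Expanding det(x·I − A) (e.g. by cofactor expansion or by noting that A is similar to its Jordan form J, which has the same characteristic polynomial as A) gives
  χ_A(x) = x^3 + 6*x^2 + 12*x + 8
which factors as (x + 2)^3. The eigenvalues (with algebraic multiplicities) are λ = -2 with multiplicity 3.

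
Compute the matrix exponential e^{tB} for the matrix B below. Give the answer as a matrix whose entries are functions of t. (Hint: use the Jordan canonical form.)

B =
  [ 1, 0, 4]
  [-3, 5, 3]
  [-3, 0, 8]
e^{tB} =
  [-3*exp(5*t) + 4*exp(4*t), 0, 4*exp(5*t) - 4*exp(4*t)]
  [-3*exp(5*t) + 3*exp(4*t), exp(5*t), 3*exp(5*t) - 3*exp(4*t)]
  [-3*exp(5*t) + 3*exp(4*t), 0, 4*exp(5*t) - 3*exp(4*t)]

Strategy: write B = P · J · P⁻¹ where J is a Jordan canonical form, so e^{tB} = P · e^{tJ} · P⁻¹, and e^{tJ} can be computed block-by-block.

B has Jordan form
J =
  [4, 0, 0]
  [0, 5, 0]
  [0, 0, 5]
(up to reordering of blocks).

Per-block formulas:
  For a 1×1 block at λ = 4: exp(t · [4]) = [e^(4t)].
  For a 1×1 block at λ = 5: exp(t · [5]) = [e^(5t)].

After assembling e^{tJ} and conjugating by P, we get:

e^{tB} =
  [-3*exp(5*t) + 4*exp(4*t), 0, 4*exp(5*t) - 4*exp(4*t)]
  [-3*exp(5*t) + 3*exp(4*t), exp(5*t), 3*exp(5*t) - 3*exp(4*t)]
  [-3*exp(5*t) + 3*exp(4*t), 0, 4*exp(5*t) - 3*exp(4*t)]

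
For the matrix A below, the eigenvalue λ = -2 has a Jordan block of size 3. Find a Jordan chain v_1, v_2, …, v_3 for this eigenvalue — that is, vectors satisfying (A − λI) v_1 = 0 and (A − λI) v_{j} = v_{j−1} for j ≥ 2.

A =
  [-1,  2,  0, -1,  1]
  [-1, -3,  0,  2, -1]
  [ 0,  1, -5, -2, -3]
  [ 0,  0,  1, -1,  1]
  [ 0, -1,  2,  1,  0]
A Jordan chain for λ = -2 of length 3:
v_1 = (-1, 0, -1, 0, 1)ᵀ
v_2 = (1, -1, 0, 0, 0)ᵀ
v_3 = (1, 0, 0, 0, 0)ᵀ

Let N = A − (-2)·I. We want v_3 with N^3 v_3 = 0 but N^2 v_3 ≠ 0; then v_{j-1} := N · v_j for j = 3, …, 2.

Pick v_3 = (1, 0, 0, 0, 0)ᵀ.
Then v_2 = N · v_3 = (1, -1, 0, 0, 0)ᵀ.
Then v_1 = N · v_2 = (-1, 0, -1, 0, 1)ᵀ.

Sanity check: (A − (-2)·I) v_1 = (0, 0, 0, 0, 0)ᵀ = 0. ✓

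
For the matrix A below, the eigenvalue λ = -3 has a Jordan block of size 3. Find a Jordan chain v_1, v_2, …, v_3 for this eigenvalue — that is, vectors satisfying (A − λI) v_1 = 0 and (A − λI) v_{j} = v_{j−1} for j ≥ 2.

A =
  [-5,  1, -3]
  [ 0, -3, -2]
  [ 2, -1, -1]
A Jordan chain for λ = -3 of length 3:
v_1 = (-2, -4, 0)ᵀ
v_2 = (-2, 0, 2)ᵀ
v_3 = (1, 0, 0)ᵀ

Let N = A − (-3)·I. We want v_3 with N^3 v_3 = 0 but N^2 v_3 ≠ 0; then v_{j-1} := N · v_j for j = 3, …, 2.

Pick v_3 = (1, 0, 0)ᵀ.
Then v_2 = N · v_3 = (-2, 0, 2)ᵀ.
Then v_1 = N · v_2 = (-2, -4, 0)ᵀ.

Sanity check: (A − (-3)·I) v_1 = (0, 0, 0)ᵀ = 0. ✓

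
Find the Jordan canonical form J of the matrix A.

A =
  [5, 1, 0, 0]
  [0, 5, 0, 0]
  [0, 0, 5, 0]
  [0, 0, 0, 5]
J_2(5) ⊕ J_1(5) ⊕ J_1(5)

The characteristic polynomial is
  det(x·I − A) = x^4 - 20*x^3 + 150*x^2 - 500*x + 625 = (x - 5)^4

Eigenvalues and multiplicities (the geometric multiplicity of λ is n − rank(A − λI), which equals the number of Jordan blocks for λ):
  λ = 5: algebraic multiplicity = 4, geometric multiplicity = 3

Determining the block sizes for each eigenvalue:
  λ = 5: 3 blocks summing to 4 forces exactly one block of size 2 and the rest size 1 → block sizes [2, 1, 1]

Assembling the blocks gives a Jordan form
J =
  [5, 1, 0, 0]
  [0, 5, 0, 0]
  [0, 0, 5, 0]
  [0, 0, 0, 5]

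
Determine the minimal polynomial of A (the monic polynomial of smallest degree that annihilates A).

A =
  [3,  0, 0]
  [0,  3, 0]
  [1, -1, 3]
x^2 - 6*x + 9

The characteristic polynomial is χ_A(x) = (x - 3)^3, so the eigenvalues are known. The minimal polynomial is
  m_A(x) = Π_λ (x − λ)^{k_λ}
where k_λ is the size of the *largest* Jordan block for λ (equivalently, the smallest k with (A − λI)^k v = 0 for every generalised eigenvector v of λ).

  λ = 3: largest Jordan block has size 2, contributing (x − 3)^2

So m_A(x) = (x - 3)^2 = x^2 - 6*x + 9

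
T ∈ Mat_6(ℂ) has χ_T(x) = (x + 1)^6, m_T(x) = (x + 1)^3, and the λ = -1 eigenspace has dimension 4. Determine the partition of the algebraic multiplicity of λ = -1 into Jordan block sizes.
Block sizes for λ = -1: [3, 1, 1, 1]

Step 1 — from the characteristic polynomial, algebraic multiplicity of λ = -1 is 6. From dim ker(T − (-1)·I) = 4, there are exactly 4 Jordan blocks for λ = -1.
Step 2 — from the minimal polynomial, the factor (x + 1)^3 tells us the largest block for λ = -1 has size 3.
Step 3 — with total size 6, 4 blocks, and largest block 3, the block sizes (in nonincreasing order) are [3, 1, 1, 1].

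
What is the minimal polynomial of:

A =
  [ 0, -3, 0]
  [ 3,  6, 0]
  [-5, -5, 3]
x^2 - 6*x + 9

The characteristic polynomial is χ_A(x) = (x - 3)^3, so the eigenvalues are known. The minimal polynomial is
  m_A(x) = Π_λ (x − λ)^{k_λ}
where k_λ is the size of the *largest* Jordan block for λ (equivalently, the smallest k with (A − λI)^k v = 0 for every generalised eigenvector v of λ).

  λ = 3: largest Jordan block has size 2, contributing (x − 3)^2

So m_A(x) = (x - 3)^2 = x^2 - 6*x + 9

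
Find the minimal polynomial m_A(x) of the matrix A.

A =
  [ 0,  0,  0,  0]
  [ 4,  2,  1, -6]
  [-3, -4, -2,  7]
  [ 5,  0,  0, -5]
x^3 + 5*x^2

The characteristic polynomial is χ_A(x) = x^3*(x + 5), so the eigenvalues are known. The minimal polynomial is
  m_A(x) = Π_λ (x − λ)^{k_λ}
where k_λ is the size of the *largest* Jordan block for λ (equivalently, the smallest k with (A − λI)^k v = 0 for every generalised eigenvector v of λ).

  λ = -5: largest Jordan block has size 1, contributing (x + 5)
  λ = 0: largest Jordan block has size 2, contributing (x − 0)^2

So m_A(x) = x^2*(x + 5) = x^3 + 5*x^2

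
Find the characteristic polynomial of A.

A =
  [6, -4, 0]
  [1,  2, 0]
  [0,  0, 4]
x^3 - 12*x^2 + 48*x - 64

Expanding det(x·I − A) (e.g. by cofactor expansion or by noting that A is similar to its Jordan form J, which has the same characteristic polynomial as A) gives
  χ_A(x) = x^3 - 12*x^2 + 48*x - 64
which factors as (x - 4)^3. The eigenvalues (with algebraic multiplicities) are λ = 4 with multiplicity 3.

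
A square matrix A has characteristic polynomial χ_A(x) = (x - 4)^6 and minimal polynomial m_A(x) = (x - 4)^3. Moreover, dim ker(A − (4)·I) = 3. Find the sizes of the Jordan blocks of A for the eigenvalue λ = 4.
Block sizes for λ = 4: [3, 2, 1]

Step 1 — from the characteristic polynomial, algebraic multiplicity of λ = 4 is 6. From dim ker(A − (4)·I) = 3, there are exactly 3 Jordan blocks for λ = 4.
Step 2 — from the minimal polynomial, the factor (x − 4)^3 tells us the largest block for λ = 4 has size 3.
Step 3 — with total size 6, 3 blocks, and largest block 3, the block sizes (in nonincreasing order) are [3, 2, 1].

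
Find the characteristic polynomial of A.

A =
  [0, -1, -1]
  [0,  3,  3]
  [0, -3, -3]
x^3

Expanding det(x·I − A) (e.g. by cofactor expansion or by noting that A is similar to its Jordan form J, which has the same characteristic polynomial as A) gives
  χ_A(x) = x^3
which factors as x^3. The eigenvalues (with algebraic multiplicities) are λ = 0 with multiplicity 3.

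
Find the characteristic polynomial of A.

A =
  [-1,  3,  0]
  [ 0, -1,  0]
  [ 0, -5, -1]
x^3 + 3*x^2 + 3*x + 1

Expanding det(x·I − A) (e.g. by cofactor expansion or by noting that A is similar to its Jordan form J, which has the same characteristic polynomial as A) gives
  χ_A(x) = x^3 + 3*x^2 + 3*x + 1
which factors as (x + 1)^3. The eigenvalues (with algebraic multiplicities) are λ = -1 with multiplicity 3.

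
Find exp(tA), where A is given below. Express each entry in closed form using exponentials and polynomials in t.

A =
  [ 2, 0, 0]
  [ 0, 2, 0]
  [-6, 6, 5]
e^{tA} =
  [exp(2*t), 0, 0]
  [0, exp(2*t), 0]
  [-2*exp(5*t) + 2*exp(2*t), 2*exp(5*t) - 2*exp(2*t), exp(5*t)]

Strategy: write A = P · J · P⁻¹ where J is a Jordan canonical form, so e^{tA} = P · e^{tJ} · P⁻¹, and e^{tJ} can be computed block-by-block.

A has Jordan form
J =
  [2, 0, 0]
  [0, 2, 0]
  [0, 0, 5]
(up to reordering of blocks).

Per-block formulas:
  For a 1×1 block at λ = 5: exp(t · [5]) = [e^(5t)].
  For a 1×1 block at λ = 2: exp(t · [2]) = [e^(2t)].

After assembling e^{tJ} and conjugating by P, we get:

e^{tA} =
  [exp(2*t), 0, 0]
  [0, exp(2*t), 0]
  [-2*exp(5*t) + 2*exp(2*t), 2*exp(5*t) - 2*exp(2*t), exp(5*t)]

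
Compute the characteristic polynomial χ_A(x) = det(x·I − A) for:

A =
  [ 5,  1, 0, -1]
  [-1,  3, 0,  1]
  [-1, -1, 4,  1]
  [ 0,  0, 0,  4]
x^4 - 16*x^3 + 96*x^2 - 256*x + 256

Expanding det(x·I − A) (e.g. by cofactor expansion or by noting that A is similar to its Jordan form J, which has the same characteristic polynomial as A) gives
  χ_A(x) = x^4 - 16*x^3 + 96*x^2 - 256*x + 256
which factors as (x - 4)^4. The eigenvalues (with algebraic multiplicities) are λ = 4 with multiplicity 4.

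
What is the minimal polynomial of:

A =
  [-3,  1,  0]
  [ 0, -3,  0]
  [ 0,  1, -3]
x^2 + 6*x + 9

The characteristic polynomial is χ_A(x) = (x + 3)^3, so the eigenvalues are known. The minimal polynomial is
  m_A(x) = Π_λ (x − λ)^{k_λ}
where k_λ is the size of the *largest* Jordan block for λ (equivalently, the smallest k with (A − λI)^k v = 0 for every generalised eigenvector v of λ).

  λ = -3: largest Jordan block has size 2, contributing (x + 3)^2

So m_A(x) = (x + 3)^2 = x^2 + 6*x + 9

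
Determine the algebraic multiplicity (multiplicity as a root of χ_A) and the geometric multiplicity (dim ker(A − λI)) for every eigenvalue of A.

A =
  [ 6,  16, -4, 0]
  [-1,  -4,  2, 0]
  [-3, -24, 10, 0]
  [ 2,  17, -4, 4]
λ = 4: alg = 4, geom = 2

Step 1 — factor the characteristic polynomial to read off the algebraic multiplicities:
  χ_A(x) = (x - 4)^4

Step 2 — compute geometric multiplicities via the rank-nullity identity g(λ) = n − rank(A − λI):
  rank(A − (4)·I) = 2, so dim ker(A − (4)·I) = n − 2 = 2

Summary:
  λ = 4: algebraic multiplicity = 4, geometric multiplicity = 2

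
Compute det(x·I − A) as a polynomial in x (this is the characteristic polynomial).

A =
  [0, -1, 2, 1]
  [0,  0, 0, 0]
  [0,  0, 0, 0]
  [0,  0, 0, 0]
x^4

Expanding det(x·I − A) (e.g. by cofactor expansion or by noting that A is similar to its Jordan form J, which has the same characteristic polynomial as A) gives
  χ_A(x) = x^4
which factors as x^4. The eigenvalues (with algebraic multiplicities) are λ = 0 with multiplicity 4.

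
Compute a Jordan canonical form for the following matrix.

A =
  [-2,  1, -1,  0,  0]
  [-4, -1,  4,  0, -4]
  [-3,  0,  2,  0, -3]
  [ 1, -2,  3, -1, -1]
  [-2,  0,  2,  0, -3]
J_3(-1) ⊕ J_1(-1) ⊕ J_1(-1)

The characteristic polynomial is
  det(x·I − A) = x^5 + 5*x^4 + 10*x^3 + 10*x^2 + 5*x + 1 = (x + 1)^5

Eigenvalues and multiplicities (the geometric multiplicity of λ is n − rank(A − λI), which equals the number of Jordan blocks for λ):
  λ = -1: algebraic multiplicity = 5, geometric multiplicity = 3

Determining the block sizes for each eigenvalue:
  λ = -1: with am = 5 and gm = 3, the partition is not yet determined (e.g. several partitions of 5 into 3 parts exist). Let N = A − (-1)·I. Computing rank(N^1) = 2, rank(N^2) = 1, rank(N^3) = 0; the number of blocks of size ≥ j is rank(N^{j−1}) − rank(N^j), giving [3, 1, 1]. So we have 1 block(s) of size 3, 2 block(s) of size 1 → block sizes [3, 1, 1]

Assembling the blocks gives a Jordan form
J =
  [-1,  1,  0,  0,  0]
  [ 0, -1,  1,  0,  0]
  [ 0,  0, -1,  0,  0]
  [ 0,  0,  0, -1,  0]
  [ 0,  0,  0,  0, -1]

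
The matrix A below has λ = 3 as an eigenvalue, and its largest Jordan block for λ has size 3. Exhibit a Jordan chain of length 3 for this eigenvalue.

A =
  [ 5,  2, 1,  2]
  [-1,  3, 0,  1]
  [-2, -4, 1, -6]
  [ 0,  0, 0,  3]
A Jordan chain for λ = 3 of length 3:
v_1 = (0, -2, 4, 0)ᵀ
v_2 = (2, -1, -2, 0)ᵀ
v_3 = (1, 0, 0, 0)ᵀ

Let N = A − (3)·I. We want v_3 with N^3 v_3 = 0 but N^2 v_3 ≠ 0; then v_{j-1} := N · v_j for j = 3, …, 2.

Pick v_3 = (1, 0, 0, 0)ᵀ.
Then v_2 = N · v_3 = (2, -1, -2, 0)ᵀ.
Then v_1 = N · v_2 = (0, -2, 4, 0)ᵀ.

Sanity check: (A − (3)·I) v_1 = (0, 0, 0, 0)ᵀ = 0. ✓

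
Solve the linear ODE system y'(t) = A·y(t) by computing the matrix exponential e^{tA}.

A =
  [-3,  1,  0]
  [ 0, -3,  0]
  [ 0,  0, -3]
e^{tA} =
  [exp(-3*t), t*exp(-3*t), 0]
  [0, exp(-3*t), 0]
  [0, 0, exp(-3*t)]

Strategy: write A = P · J · P⁻¹ where J is a Jordan canonical form, so e^{tA} = P · e^{tJ} · P⁻¹, and e^{tJ} can be computed block-by-block.

A has Jordan form
J =
  [-3,  1,  0]
  [ 0, -3,  0]
  [ 0,  0, -3]
(up to reordering of blocks).

Per-block formulas:
  For a 1×1 block at λ = -3: exp(t · [-3]) = [e^(-3t)].
  For a 2×2 Jordan block J_2(-3): exp(t · J_2(-3)) = e^(-3t)·(I + t·N), where N is the 2×2 nilpotent shift.

After assembling e^{tJ} and conjugating by P, we get:

e^{tA} =
  [exp(-3*t), t*exp(-3*t), 0]
  [0, exp(-3*t), 0]
  [0, 0, exp(-3*t)]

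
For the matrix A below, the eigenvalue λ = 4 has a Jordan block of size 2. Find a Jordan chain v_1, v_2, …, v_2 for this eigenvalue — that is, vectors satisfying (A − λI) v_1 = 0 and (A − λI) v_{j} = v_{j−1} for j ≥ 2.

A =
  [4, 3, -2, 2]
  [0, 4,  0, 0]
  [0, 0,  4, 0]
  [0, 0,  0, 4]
A Jordan chain for λ = 4 of length 2:
v_1 = (3, 0, 0, 0)ᵀ
v_2 = (0, 1, 0, 0)ᵀ

Let N = A − (4)·I. We want v_2 with N^2 v_2 = 0 but N^1 v_2 ≠ 0; then v_{j-1} := N · v_j for j = 2, …, 2.

Pick v_2 = (0, 1, 0, 0)ᵀ.
Then v_1 = N · v_2 = (3, 0, 0, 0)ᵀ.

Sanity check: (A − (4)·I) v_1 = (0, 0, 0, 0)ᵀ = 0. ✓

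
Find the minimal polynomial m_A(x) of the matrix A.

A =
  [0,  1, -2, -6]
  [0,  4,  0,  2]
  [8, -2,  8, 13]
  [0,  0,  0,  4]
x^2 - 8*x + 16

The characteristic polynomial is χ_A(x) = (x - 4)^4, so the eigenvalues are known. The minimal polynomial is
  m_A(x) = Π_λ (x − λ)^{k_λ}
where k_λ is the size of the *largest* Jordan block for λ (equivalently, the smallest k with (A − λI)^k v = 0 for every generalised eigenvector v of λ).

  λ = 4: largest Jordan block has size 2, contributing (x − 4)^2

So m_A(x) = (x - 4)^2 = x^2 - 8*x + 16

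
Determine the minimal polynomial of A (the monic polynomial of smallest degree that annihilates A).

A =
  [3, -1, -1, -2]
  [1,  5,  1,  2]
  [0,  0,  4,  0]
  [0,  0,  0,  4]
x^2 - 8*x + 16

The characteristic polynomial is χ_A(x) = (x - 4)^4, so the eigenvalues are known. The minimal polynomial is
  m_A(x) = Π_λ (x − λ)^{k_λ}
where k_λ is the size of the *largest* Jordan block for λ (equivalently, the smallest k with (A − λI)^k v = 0 for every generalised eigenvector v of λ).

  λ = 4: largest Jordan block has size 2, contributing (x − 4)^2

So m_A(x) = (x - 4)^2 = x^2 - 8*x + 16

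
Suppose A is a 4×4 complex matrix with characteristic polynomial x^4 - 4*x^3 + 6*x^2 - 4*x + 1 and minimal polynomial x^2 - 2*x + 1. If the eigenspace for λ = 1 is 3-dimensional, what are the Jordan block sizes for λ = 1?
Block sizes for λ = 1: [2, 1, 1]

Step 1 — from the characteristic polynomial, algebraic multiplicity of λ = 1 is 4. From dim ker(A − (1)·I) = 3, there are exactly 3 Jordan blocks for λ = 1.
Step 2 — from the minimal polynomial, the factor (x − 1)^2 tells us the largest block for λ = 1 has size 2.
Step 3 — with total size 4, 3 blocks, and largest block 2, the block sizes (in nonincreasing order) are [2, 1, 1].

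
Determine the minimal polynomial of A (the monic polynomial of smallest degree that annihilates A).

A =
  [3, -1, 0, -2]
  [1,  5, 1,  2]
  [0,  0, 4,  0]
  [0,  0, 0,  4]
x^3 - 12*x^2 + 48*x - 64

The characteristic polynomial is χ_A(x) = (x - 4)^4, so the eigenvalues are known. The minimal polynomial is
  m_A(x) = Π_λ (x − λ)^{k_λ}
where k_λ is the size of the *largest* Jordan block for λ (equivalently, the smallest k with (A − λI)^k v = 0 for every generalised eigenvector v of λ).

  λ = 4: largest Jordan block has size 3, contributing (x − 4)^3

So m_A(x) = (x - 4)^3 = x^3 - 12*x^2 + 48*x - 64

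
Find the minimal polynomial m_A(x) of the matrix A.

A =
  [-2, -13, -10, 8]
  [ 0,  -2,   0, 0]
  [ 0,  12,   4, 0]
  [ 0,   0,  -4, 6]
x^4 - 6*x^3 - 12*x^2 + 56*x + 96

The characteristic polynomial is χ_A(x) = (x - 6)*(x - 4)*(x + 2)^2, so the eigenvalues are known. The minimal polynomial is
  m_A(x) = Π_λ (x − λ)^{k_λ}
where k_λ is the size of the *largest* Jordan block for λ (equivalently, the smallest k with (A − λI)^k v = 0 for every generalised eigenvector v of λ).

  λ = -2: largest Jordan block has size 2, contributing (x + 2)^2
  λ = 4: largest Jordan block has size 1, contributing (x − 4)
  λ = 6: largest Jordan block has size 1, contributing (x − 6)

So m_A(x) = (x - 6)*(x - 4)*(x + 2)^2 = x^4 - 6*x^3 - 12*x^2 + 56*x + 96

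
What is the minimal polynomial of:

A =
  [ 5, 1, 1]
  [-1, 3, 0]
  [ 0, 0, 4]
x^3 - 12*x^2 + 48*x - 64

The characteristic polynomial is χ_A(x) = (x - 4)^3, so the eigenvalues are known. The minimal polynomial is
  m_A(x) = Π_λ (x − λ)^{k_λ}
where k_λ is the size of the *largest* Jordan block for λ (equivalently, the smallest k with (A − λI)^k v = 0 for every generalised eigenvector v of λ).

  λ = 4: largest Jordan block has size 3, contributing (x − 4)^3

So m_A(x) = (x - 4)^3 = x^3 - 12*x^2 + 48*x - 64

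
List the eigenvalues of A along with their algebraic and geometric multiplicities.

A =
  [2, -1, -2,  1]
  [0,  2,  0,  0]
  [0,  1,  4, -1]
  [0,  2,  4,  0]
λ = 2: alg = 4, geom = 3

Step 1 — factor the characteristic polynomial to read off the algebraic multiplicities:
  χ_A(x) = (x - 2)^4

Step 2 — compute geometric multiplicities via the rank-nullity identity g(λ) = n − rank(A − λI):
  rank(A − (2)·I) = 1, so dim ker(A − (2)·I) = n − 1 = 3

Summary:
  λ = 2: algebraic multiplicity = 4, geometric multiplicity = 3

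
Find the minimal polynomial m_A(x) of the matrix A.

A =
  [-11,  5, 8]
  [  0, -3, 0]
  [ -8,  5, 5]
x^2 + 6*x + 9

The characteristic polynomial is χ_A(x) = (x + 3)^3, so the eigenvalues are known. The minimal polynomial is
  m_A(x) = Π_λ (x − λ)^{k_λ}
where k_λ is the size of the *largest* Jordan block for λ (equivalently, the smallest k with (A − λI)^k v = 0 for every generalised eigenvector v of λ).

  λ = -3: largest Jordan block has size 2, contributing (x + 3)^2

So m_A(x) = (x + 3)^2 = x^2 + 6*x + 9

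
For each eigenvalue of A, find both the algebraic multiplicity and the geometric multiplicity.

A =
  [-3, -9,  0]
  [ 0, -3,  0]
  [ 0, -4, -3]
λ = -3: alg = 3, geom = 2

Step 1 — factor the characteristic polynomial to read off the algebraic multiplicities:
  χ_A(x) = (x + 3)^3

Step 2 — compute geometric multiplicities via the rank-nullity identity g(λ) = n − rank(A − λI):
  rank(A − (-3)·I) = 1, so dim ker(A − (-3)·I) = n − 1 = 2

Summary:
  λ = -3: algebraic multiplicity = 3, geometric multiplicity = 2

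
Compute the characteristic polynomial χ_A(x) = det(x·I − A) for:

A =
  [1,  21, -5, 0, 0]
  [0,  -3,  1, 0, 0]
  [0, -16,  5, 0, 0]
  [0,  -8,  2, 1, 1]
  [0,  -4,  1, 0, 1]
x^5 - 5*x^4 + 10*x^3 - 10*x^2 + 5*x - 1

Expanding det(x·I − A) (e.g. by cofactor expansion or by noting that A is similar to its Jordan form J, which has the same characteristic polynomial as A) gives
  χ_A(x) = x^5 - 5*x^4 + 10*x^3 - 10*x^2 + 5*x - 1
which factors as (x - 1)^5. The eigenvalues (with algebraic multiplicities) are λ = 1 with multiplicity 5.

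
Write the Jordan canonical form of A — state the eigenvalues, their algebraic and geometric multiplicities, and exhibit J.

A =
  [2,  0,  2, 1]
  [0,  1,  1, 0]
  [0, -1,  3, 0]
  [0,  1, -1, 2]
J_3(2) ⊕ J_1(2)

The characteristic polynomial is
  det(x·I − A) = x^4 - 8*x^3 + 24*x^2 - 32*x + 16 = (x - 2)^4

Eigenvalues and multiplicities (the geometric multiplicity of λ is n − rank(A − λI), which equals the number of Jordan blocks for λ):
  λ = 2: algebraic multiplicity = 4, geometric multiplicity = 2

Determining the block sizes for each eigenvalue:
  λ = 2: with am = 4 and gm = 2, the partition is not yet determined (e.g. several partitions of 4 into 2 parts exist). Let N = A − (2)·I. Computing rank(N^1) = 2, rank(N^2) = 1, rank(N^3) = 0; the number of blocks of size ≥ j is rank(N^{j−1}) − rank(N^j), giving [2, 1, 1]. So we have 1 block(s) of size 3, 1 block(s) of size 1 → block sizes [3, 1]

Assembling the blocks gives a Jordan form
J =
  [2, 1, 0, 0]
  [0, 2, 1, 0]
  [0, 0, 2, 0]
  [0, 0, 0, 2]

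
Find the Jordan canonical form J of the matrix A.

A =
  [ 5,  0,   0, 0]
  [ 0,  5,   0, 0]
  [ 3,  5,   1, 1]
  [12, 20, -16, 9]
J_2(5) ⊕ J_1(5) ⊕ J_1(5)

The characteristic polynomial is
  det(x·I − A) = x^4 - 20*x^3 + 150*x^2 - 500*x + 625 = (x - 5)^4

Eigenvalues and multiplicities (the geometric multiplicity of λ is n − rank(A − λI), which equals the number of Jordan blocks for λ):
  λ = 5: algebraic multiplicity = 4, geometric multiplicity = 3

Determining the block sizes for each eigenvalue:
  λ = 5: 3 blocks summing to 4 forces exactly one block of size 2 and the rest size 1 → block sizes [2, 1, 1]

Assembling the blocks gives a Jordan form
J =
  [5, 1, 0, 0]
  [0, 5, 0, 0]
  [0, 0, 5, 0]
  [0, 0, 0, 5]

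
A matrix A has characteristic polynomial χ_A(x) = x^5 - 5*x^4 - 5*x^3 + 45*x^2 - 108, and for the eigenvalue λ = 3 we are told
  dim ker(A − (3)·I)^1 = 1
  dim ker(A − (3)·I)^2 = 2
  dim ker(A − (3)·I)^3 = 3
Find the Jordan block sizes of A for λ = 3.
Block sizes for λ = 3: [3]

From the dimensions of kernels of powers, the number of Jordan blocks of size at least j is d_j − d_{j−1} where d_j = dim ker(N^j) (with d_0 = 0). Computing the differences gives [1, 1, 1].
The number of blocks of size exactly k is (#blocks of size ≥ k) − (#blocks of size ≥ k + 1), so the partition is: 1 block(s) of size 3.
In nonincreasing order the block sizes are [3].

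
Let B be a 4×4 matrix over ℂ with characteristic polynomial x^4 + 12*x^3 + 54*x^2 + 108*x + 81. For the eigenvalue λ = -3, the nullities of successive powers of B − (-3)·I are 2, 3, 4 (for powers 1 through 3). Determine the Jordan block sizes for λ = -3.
Block sizes for λ = -3: [3, 1]

From the dimensions of kernels of powers, the number of Jordan blocks of size at least j is d_j − d_{j−1} where d_j = dim ker(N^j) (with d_0 = 0). Computing the differences gives [2, 1, 1].
The number of blocks of size exactly k is (#blocks of size ≥ k) − (#blocks of size ≥ k + 1), so the partition is: 1 block(s) of size 1, 1 block(s) of size 3.
In nonincreasing order the block sizes are [3, 1].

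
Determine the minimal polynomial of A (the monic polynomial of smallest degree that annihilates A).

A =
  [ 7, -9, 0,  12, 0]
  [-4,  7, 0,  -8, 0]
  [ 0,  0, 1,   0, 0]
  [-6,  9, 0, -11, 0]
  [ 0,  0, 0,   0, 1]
x^2 - 2*x + 1

The characteristic polynomial is χ_A(x) = (x - 1)^5, so the eigenvalues are known. The minimal polynomial is
  m_A(x) = Π_λ (x − λ)^{k_λ}
where k_λ is the size of the *largest* Jordan block for λ (equivalently, the smallest k with (A − λI)^k v = 0 for every generalised eigenvector v of λ).

  λ = 1: largest Jordan block has size 2, contributing (x − 1)^2

So m_A(x) = (x - 1)^2 = x^2 - 2*x + 1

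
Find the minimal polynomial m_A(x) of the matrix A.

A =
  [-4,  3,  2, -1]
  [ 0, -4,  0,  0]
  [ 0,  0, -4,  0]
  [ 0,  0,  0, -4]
x^2 + 8*x + 16

The characteristic polynomial is χ_A(x) = (x + 4)^4, so the eigenvalues are known. The minimal polynomial is
  m_A(x) = Π_λ (x − λ)^{k_λ}
where k_λ is the size of the *largest* Jordan block for λ (equivalently, the smallest k with (A − λI)^k v = 0 for every generalised eigenvector v of λ).

  λ = -4: largest Jordan block has size 2, contributing (x + 4)^2

So m_A(x) = (x + 4)^2 = x^2 + 8*x + 16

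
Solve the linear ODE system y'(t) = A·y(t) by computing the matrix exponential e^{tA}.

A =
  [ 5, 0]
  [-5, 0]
e^{tA} =
  [exp(5*t), 0]
  [1 - exp(5*t), 1]

Strategy: write A = P · J · P⁻¹ where J is a Jordan canonical form, so e^{tA} = P · e^{tJ} · P⁻¹, and e^{tJ} can be computed block-by-block.

A has Jordan form
J =
  [0, 0]
  [0, 5]
(up to reordering of blocks).

Per-block formulas:
  For a 1×1 block at λ = 0: exp(t · [0]) = [e^(0t)].
  For a 1×1 block at λ = 5: exp(t · [5]) = [e^(5t)].

After assembling e^{tJ} and conjugating by P, we get:

e^{tA} =
  [exp(5*t), 0]
  [1 - exp(5*t), 1]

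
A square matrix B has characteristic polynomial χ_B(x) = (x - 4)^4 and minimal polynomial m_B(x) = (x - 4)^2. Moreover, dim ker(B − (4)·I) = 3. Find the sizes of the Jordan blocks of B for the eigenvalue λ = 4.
Block sizes for λ = 4: [2, 1, 1]

Step 1 — from the characteristic polynomial, algebraic multiplicity of λ = 4 is 4. From dim ker(B − (4)·I) = 3, there are exactly 3 Jordan blocks for λ = 4.
Step 2 — from the minimal polynomial, the factor (x − 4)^2 tells us the largest block for λ = 4 has size 2.
Step 3 — with total size 4, 3 blocks, and largest block 2, the block sizes (in nonincreasing order) are [2, 1, 1].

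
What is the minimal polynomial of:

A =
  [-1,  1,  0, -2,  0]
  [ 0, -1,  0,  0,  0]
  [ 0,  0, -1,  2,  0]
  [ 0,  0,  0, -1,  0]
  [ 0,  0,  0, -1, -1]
x^2 + 2*x + 1

The characteristic polynomial is χ_A(x) = (x + 1)^5, so the eigenvalues are known. The minimal polynomial is
  m_A(x) = Π_λ (x − λ)^{k_λ}
where k_λ is the size of the *largest* Jordan block for λ (equivalently, the smallest k with (A − λI)^k v = 0 for every generalised eigenvector v of λ).

  λ = -1: largest Jordan block has size 2, contributing (x + 1)^2

So m_A(x) = (x + 1)^2 = x^2 + 2*x + 1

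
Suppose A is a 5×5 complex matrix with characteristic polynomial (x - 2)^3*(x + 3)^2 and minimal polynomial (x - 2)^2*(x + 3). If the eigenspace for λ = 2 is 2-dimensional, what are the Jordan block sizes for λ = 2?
Block sizes for λ = 2: [2, 1]

Step 1 — from the characteristic polynomial, algebraic multiplicity of λ = 2 is 3. From dim ker(A − (2)·I) = 2, there are exactly 2 Jordan blocks for λ = 2.
Step 2 — from the minimal polynomial, the factor (x − 2)^2 tells us the largest block for λ = 2 has size 2.
Step 3 — with total size 3, 2 blocks, and largest block 2, the block sizes (in nonincreasing order) are [2, 1].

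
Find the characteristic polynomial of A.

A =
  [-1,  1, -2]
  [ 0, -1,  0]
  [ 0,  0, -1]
x^3 + 3*x^2 + 3*x + 1

Expanding det(x·I − A) (e.g. by cofactor expansion or by noting that A is similar to its Jordan form J, which has the same characteristic polynomial as A) gives
  χ_A(x) = x^3 + 3*x^2 + 3*x + 1
which factors as (x + 1)^3. The eigenvalues (with algebraic multiplicities) are λ = -1 with multiplicity 3.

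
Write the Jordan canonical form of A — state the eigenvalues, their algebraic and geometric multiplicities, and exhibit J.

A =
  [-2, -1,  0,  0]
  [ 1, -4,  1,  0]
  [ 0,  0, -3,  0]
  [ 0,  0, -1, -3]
J_3(-3) ⊕ J_1(-3)

The characteristic polynomial is
  det(x·I − A) = x^4 + 12*x^3 + 54*x^2 + 108*x + 81 = (x + 3)^4

Eigenvalues and multiplicities (the geometric multiplicity of λ is n − rank(A − λI), which equals the number of Jordan blocks for λ):
  λ = -3: algebraic multiplicity = 4, geometric multiplicity = 2

Determining the block sizes for each eigenvalue:
  λ = -3: with am = 4 and gm = 2, the partition is not yet determined (e.g. several partitions of 4 into 2 parts exist). Let N = A − (-3)·I. Computing rank(N^1) = 2, rank(N^2) = 1, rank(N^3) = 0; the number of blocks of size ≥ j is rank(N^{j−1}) − rank(N^j), giving [2, 1, 1]. So we have 1 block(s) of size 3, 1 block(s) of size 1 → block sizes [3, 1]

Assembling the blocks gives a Jordan form
J =
  [-3,  1,  0,  0]
  [ 0, -3,  1,  0]
  [ 0,  0, -3,  0]
  [ 0,  0,  0, -3]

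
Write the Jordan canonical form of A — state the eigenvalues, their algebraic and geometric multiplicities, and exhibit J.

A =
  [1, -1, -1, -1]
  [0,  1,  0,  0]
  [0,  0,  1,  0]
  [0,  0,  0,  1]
J_2(1) ⊕ J_1(1) ⊕ J_1(1)

The characteristic polynomial is
  det(x·I − A) = x^4 - 4*x^3 + 6*x^2 - 4*x + 1 = (x - 1)^4

Eigenvalues and multiplicities (the geometric multiplicity of λ is n − rank(A − λI), which equals the number of Jordan blocks for λ):
  λ = 1: algebraic multiplicity = 4, geometric multiplicity = 3

Determining the block sizes for each eigenvalue:
  λ = 1: 3 blocks summing to 4 forces exactly one block of size 2 and the rest size 1 → block sizes [2, 1, 1]

Assembling the blocks gives a Jordan form
J =
  [1, 1, 0, 0]
  [0, 1, 0, 0]
  [0, 0, 1, 0]
  [0, 0, 0, 1]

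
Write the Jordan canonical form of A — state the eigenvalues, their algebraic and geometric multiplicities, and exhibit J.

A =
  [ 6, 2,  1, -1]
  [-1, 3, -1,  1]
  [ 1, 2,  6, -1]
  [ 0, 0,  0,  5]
J_2(5) ⊕ J_1(5) ⊕ J_1(5)

The characteristic polynomial is
  det(x·I − A) = x^4 - 20*x^3 + 150*x^2 - 500*x + 625 = (x - 5)^4

Eigenvalues and multiplicities (the geometric multiplicity of λ is n − rank(A − λI), which equals the number of Jordan blocks for λ):
  λ = 5: algebraic multiplicity = 4, geometric multiplicity = 3

Determining the block sizes for each eigenvalue:
  λ = 5: 3 blocks summing to 4 forces exactly one block of size 2 and the rest size 1 → block sizes [2, 1, 1]

Assembling the blocks gives a Jordan form
J =
  [5, 1, 0, 0]
  [0, 5, 0, 0]
  [0, 0, 5, 0]
  [0, 0, 0, 5]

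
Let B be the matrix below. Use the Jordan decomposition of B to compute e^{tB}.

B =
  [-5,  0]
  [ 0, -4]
e^{tB} =
  [exp(-5*t), 0]
  [0, exp(-4*t)]

Strategy: write B = P · J · P⁻¹ where J is a Jordan canonical form, so e^{tB} = P · e^{tJ} · P⁻¹, and e^{tJ} can be computed block-by-block.

B has Jordan form
J =
  [-5,  0]
  [ 0, -4]
(up to reordering of blocks).

Per-block formulas:
  For a 1×1 block at λ = -4: exp(t · [-4]) = [e^(-4t)].
  For a 1×1 block at λ = -5: exp(t · [-5]) = [e^(-5t)].

After assembling e^{tJ} and conjugating by P, we get:

e^{tB} =
  [exp(-5*t), 0]
  [0, exp(-4*t)]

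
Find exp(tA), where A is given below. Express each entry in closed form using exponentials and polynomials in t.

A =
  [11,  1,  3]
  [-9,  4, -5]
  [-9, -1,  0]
e^{tA} =
  [6*t*exp(5*t) + exp(5*t), t^2*exp(5*t) + t*exp(5*t), -t^2*exp(5*t) + 3*t*exp(5*t)]
  [-9*t*exp(5*t), -3*t^2*exp(5*t)/2 - t*exp(5*t) + exp(5*t), 3*t^2*exp(5*t)/2 - 5*t*exp(5*t)]
  [-9*t*exp(5*t), -3*t^2*exp(5*t)/2 - t*exp(5*t), 3*t^2*exp(5*t)/2 - 5*t*exp(5*t) + exp(5*t)]

Strategy: write A = P · J · P⁻¹ where J is a Jordan canonical form, so e^{tA} = P · e^{tJ} · P⁻¹, and e^{tJ} can be computed block-by-block.

A has Jordan form
J =
  [5, 1, 0]
  [0, 5, 1]
  [0, 0, 5]
(up to reordering of blocks).

Per-block formulas:
  For a 3×3 Jordan block J_3(5): exp(t · J_3(5)) = e^(5t)·(I + t·N + (t^2/2)·N^2), where N is the 3×3 nilpotent shift.

After assembling e^{tJ} and conjugating by P, we get:

e^{tA} =
  [6*t*exp(5*t) + exp(5*t), t^2*exp(5*t) + t*exp(5*t), -t^2*exp(5*t) + 3*t*exp(5*t)]
  [-9*t*exp(5*t), -3*t^2*exp(5*t)/2 - t*exp(5*t) + exp(5*t), 3*t^2*exp(5*t)/2 - 5*t*exp(5*t)]
  [-9*t*exp(5*t), -3*t^2*exp(5*t)/2 - t*exp(5*t), 3*t^2*exp(5*t)/2 - 5*t*exp(5*t) + exp(5*t)]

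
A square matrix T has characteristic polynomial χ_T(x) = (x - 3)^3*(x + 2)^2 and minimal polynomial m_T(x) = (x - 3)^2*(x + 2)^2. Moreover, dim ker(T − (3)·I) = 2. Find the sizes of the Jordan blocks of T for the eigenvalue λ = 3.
Block sizes for λ = 3: [2, 1]

Step 1 — from the characteristic polynomial, algebraic multiplicity of λ = 3 is 3. From dim ker(T − (3)·I) = 2, there are exactly 2 Jordan blocks for λ = 3.
Step 2 — from the minimal polynomial, the factor (x − 3)^2 tells us the largest block for λ = 3 has size 2.
Step 3 — with total size 3, 2 blocks, and largest block 2, the block sizes (in nonincreasing order) are [2, 1].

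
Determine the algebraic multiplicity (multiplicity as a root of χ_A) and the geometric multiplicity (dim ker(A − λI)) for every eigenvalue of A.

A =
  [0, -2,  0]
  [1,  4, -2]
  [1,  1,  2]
λ = 2: alg = 3, geom = 1

Step 1 — factor the characteristic polynomial to read off the algebraic multiplicities:
  χ_A(x) = (x - 2)^3

Step 2 — compute geometric multiplicities via the rank-nullity identity g(λ) = n − rank(A − λI):
  rank(A − (2)·I) = 2, so dim ker(A − (2)·I) = n − 2 = 1

Summary:
  λ = 2: algebraic multiplicity = 3, geometric multiplicity = 1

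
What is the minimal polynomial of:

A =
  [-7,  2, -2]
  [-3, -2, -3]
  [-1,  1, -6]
x^2 + 10*x + 25

The characteristic polynomial is χ_A(x) = (x + 5)^3, so the eigenvalues are known. The minimal polynomial is
  m_A(x) = Π_λ (x − λ)^{k_λ}
where k_λ is the size of the *largest* Jordan block for λ (equivalently, the smallest k with (A − λI)^k v = 0 for every generalised eigenvector v of λ).

  λ = -5: largest Jordan block has size 2, contributing (x + 5)^2

So m_A(x) = (x + 5)^2 = x^2 + 10*x + 25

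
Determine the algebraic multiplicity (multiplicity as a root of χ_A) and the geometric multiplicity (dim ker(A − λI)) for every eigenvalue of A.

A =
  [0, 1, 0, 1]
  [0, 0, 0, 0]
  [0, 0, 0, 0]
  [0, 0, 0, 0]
λ = 0: alg = 4, geom = 3

Step 1 — factor the characteristic polynomial to read off the algebraic multiplicities:
  χ_A(x) = x^4

Step 2 — compute geometric multiplicities via the rank-nullity identity g(λ) = n − rank(A − λI):
  rank(A − (0)·I) = 1, so dim ker(A − (0)·I) = n − 1 = 3

Summary:
  λ = 0: algebraic multiplicity = 4, geometric multiplicity = 3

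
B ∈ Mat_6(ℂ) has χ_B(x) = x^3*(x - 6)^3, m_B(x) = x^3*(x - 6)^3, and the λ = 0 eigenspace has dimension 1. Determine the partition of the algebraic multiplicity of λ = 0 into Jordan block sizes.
Block sizes for λ = 0: [3]

Step 1 — from the characteristic polynomial, algebraic multiplicity of λ = 0 is 3. From dim ker(B − (0)·I) = 1, there are exactly 1 Jordan blocks for λ = 0.
Step 2 — from the minimal polynomial, the factor (x − 0)^3 tells us the largest block for λ = 0 has size 3.
Step 3 — with total size 3, 1 blocks, and largest block 3, the block sizes (in nonincreasing order) are [3].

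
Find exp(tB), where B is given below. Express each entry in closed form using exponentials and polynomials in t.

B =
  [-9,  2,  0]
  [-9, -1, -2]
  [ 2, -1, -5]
e^{tB} =
  [-t^2*exp(-5*t) - 4*t*exp(-5*t) + exp(-5*t), 2*t*exp(-5*t), -2*t^2*exp(-5*t)]
  [-2*t^2*exp(-5*t) - 9*t*exp(-5*t), 4*t*exp(-5*t) + exp(-5*t), -4*t^2*exp(-5*t) - 2*t*exp(-5*t)]
  [t^2*exp(-5*t)/2 + 2*t*exp(-5*t), -t*exp(-5*t), t^2*exp(-5*t) + exp(-5*t)]

Strategy: write B = P · J · P⁻¹ where J is a Jordan canonical form, so e^{tB} = P · e^{tJ} · P⁻¹, and e^{tJ} can be computed block-by-block.

B has Jordan form
J =
  [-5,  1,  0]
  [ 0, -5,  1]
  [ 0,  0, -5]
(up to reordering of blocks).

Per-block formulas:
  For a 3×3 Jordan block J_3(-5): exp(t · J_3(-5)) = e^(-5t)·(I + t·N + (t^2/2)·N^2), where N is the 3×3 nilpotent shift.

After assembling e^{tJ} and conjugating by P, we get:

e^{tB} =
  [-t^2*exp(-5*t) - 4*t*exp(-5*t) + exp(-5*t), 2*t*exp(-5*t), -2*t^2*exp(-5*t)]
  [-2*t^2*exp(-5*t) - 9*t*exp(-5*t), 4*t*exp(-5*t) + exp(-5*t), -4*t^2*exp(-5*t) - 2*t*exp(-5*t)]
  [t^2*exp(-5*t)/2 + 2*t*exp(-5*t), -t*exp(-5*t), t^2*exp(-5*t) + exp(-5*t)]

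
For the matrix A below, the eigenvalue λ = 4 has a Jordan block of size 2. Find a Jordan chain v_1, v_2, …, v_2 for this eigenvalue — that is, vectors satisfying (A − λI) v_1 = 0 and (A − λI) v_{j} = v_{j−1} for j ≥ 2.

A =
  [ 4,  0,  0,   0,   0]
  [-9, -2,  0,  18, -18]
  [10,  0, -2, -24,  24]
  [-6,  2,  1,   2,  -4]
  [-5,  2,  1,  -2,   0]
A Jordan chain for λ = 4 of length 2:
v_1 = (0, -3, 4, -1, 0)ᵀ
v_2 = (1, 2, -3, 0, -1)ᵀ

Let N = A − (4)·I. We want v_2 with N^2 v_2 = 0 but N^1 v_2 ≠ 0; then v_{j-1} := N · v_j for j = 2, …, 2.

Pick v_2 = (1, 2, -3, 0, -1)ᵀ.
Then v_1 = N · v_2 = (0, -3, 4, -1, 0)ᵀ.

Sanity check: (A − (4)·I) v_1 = (0, 0, 0, 0, 0)ᵀ = 0. ✓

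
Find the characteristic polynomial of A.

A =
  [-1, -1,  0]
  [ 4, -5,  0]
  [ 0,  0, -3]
x^3 + 9*x^2 + 27*x + 27

Expanding det(x·I − A) (e.g. by cofactor expansion or by noting that A is similar to its Jordan form J, which has the same characteristic polynomial as A) gives
  χ_A(x) = x^3 + 9*x^2 + 27*x + 27
which factors as (x + 3)^3. The eigenvalues (with algebraic multiplicities) are λ = -3 with multiplicity 3.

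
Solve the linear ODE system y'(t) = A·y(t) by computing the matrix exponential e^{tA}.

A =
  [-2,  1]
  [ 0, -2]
e^{tA} =
  [exp(-2*t), t*exp(-2*t)]
  [0, exp(-2*t)]

Strategy: write A = P · J · P⁻¹ where J is a Jordan canonical form, so e^{tA} = P · e^{tJ} · P⁻¹, and e^{tJ} can be computed block-by-block.

A has Jordan form
J =
  [-2,  1]
  [ 0, -2]
(up to reordering of blocks).

Per-block formulas:
  For a 2×2 Jordan block J_2(-2): exp(t · J_2(-2)) = e^(-2t)·(I + t·N), where N is the 2×2 nilpotent shift.

After assembling e^{tJ} and conjugating by P, we get:

e^{tA} =
  [exp(-2*t), t*exp(-2*t)]
  [0, exp(-2*t)]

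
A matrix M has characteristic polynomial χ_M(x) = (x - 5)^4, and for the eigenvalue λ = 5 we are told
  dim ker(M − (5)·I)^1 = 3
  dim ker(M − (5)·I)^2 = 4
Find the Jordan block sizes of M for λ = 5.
Block sizes for λ = 5: [2, 1, 1]

From the dimensions of kernels of powers, the number of Jordan blocks of size at least j is d_j − d_{j−1} where d_j = dim ker(N^j) (with d_0 = 0). Computing the differences gives [3, 1].
The number of blocks of size exactly k is (#blocks of size ≥ k) − (#blocks of size ≥ k + 1), so the partition is: 2 block(s) of size 1, 1 block(s) of size 2.
In nonincreasing order the block sizes are [2, 1, 1].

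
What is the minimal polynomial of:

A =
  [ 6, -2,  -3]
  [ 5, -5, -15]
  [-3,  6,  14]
x^2 - 10*x + 25

The characteristic polynomial is χ_A(x) = (x - 5)^3, so the eigenvalues are known. The minimal polynomial is
  m_A(x) = Π_λ (x − λ)^{k_λ}
where k_λ is the size of the *largest* Jordan block for λ (equivalently, the smallest k with (A − λI)^k v = 0 for every generalised eigenvector v of λ).

  λ = 5: largest Jordan block has size 2, contributing (x − 5)^2

So m_A(x) = (x - 5)^2 = x^2 - 10*x + 25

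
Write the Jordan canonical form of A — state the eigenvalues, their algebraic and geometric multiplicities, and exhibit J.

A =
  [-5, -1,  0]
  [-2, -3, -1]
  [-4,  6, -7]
J_3(-5)

The characteristic polynomial is
  det(x·I − A) = x^3 + 15*x^2 + 75*x + 125 = (x + 5)^3

Eigenvalues and multiplicities (the geometric multiplicity of λ is n − rank(A − λI), which equals the number of Jordan blocks for λ):
  λ = -5: algebraic multiplicity = 3, geometric multiplicity = 1

Determining the block sizes for each eigenvalue:
  λ = -5: one block (gm = 1), so the single block has size am = 3 → block sizes [3]

Assembling the blocks gives a Jordan form
J =
  [-5,  1,  0]
  [ 0, -5,  1]
  [ 0,  0, -5]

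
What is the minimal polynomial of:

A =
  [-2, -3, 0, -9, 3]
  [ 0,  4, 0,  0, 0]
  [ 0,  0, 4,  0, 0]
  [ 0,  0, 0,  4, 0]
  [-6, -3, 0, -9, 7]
x^2 - 5*x + 4

The characteristic polynomial is χ_A(x) = (x - 4)^4*(x - 1), so the eigenvalues are known. The minimal polynomial is
  m_A(x) = Π_λ (x − λ)^{k_λ}
where k_λ is the size of the *largest* Jordan block for λ (equivalently, the smallest k with (A − λI)^k v = 0 for every generalised eigenvector v of λ).

  λ = 1: largest Jordan block has size 1, contributing (x − 1)
  λ = 4: largest Jordan block has size 1, contributing (x − 4)

So m_A(x) = (x - 4)*(x - 1) = x^2 - 5*x + 4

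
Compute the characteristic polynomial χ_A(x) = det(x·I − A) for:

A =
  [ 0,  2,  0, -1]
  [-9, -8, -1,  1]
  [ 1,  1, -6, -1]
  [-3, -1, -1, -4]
x^4 + 18*x^3 + 120*x^2 + 350*x + 375

Expanding det(x·I − A) (e.g. by cofactor expansion or by noting that A is similar to its Jordan form J, which has the same characteristic polynomial as A) gives
  χ_A(x) = x^4 + 18*x^3 + 120*x^2 + 350*x + 375
which factors as (x + 3)*(x + 5)^3. The eigenvalues (with algebraic multiplicities) are λ = -5 with multiplicity 3, λ = -3 with multiplicity 1.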